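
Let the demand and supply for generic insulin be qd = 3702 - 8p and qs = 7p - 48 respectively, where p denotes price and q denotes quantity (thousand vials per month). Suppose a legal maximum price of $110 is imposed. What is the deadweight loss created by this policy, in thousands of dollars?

128625

In a free market, 3702 - 8p = 7p - 48 gives the equilibrium p* = 250, q* = 1702.
The ceiling of 110 is below the equilibrium price 250, so it binds.
At p = 110: qd = 3702 - 8·110 = 2822 and qs = 7·110 - 48 = 722.
Quantity traded falls to 722. At q = 722 the demand price is (3702 - 722)/8 = 372.5 and the supply price is (48 + 722)/7 = 110.
Deadweight loss = ½ · (372.5 - 110) · (1702 - 722) = ½ · 262.5 · 980 = 128625.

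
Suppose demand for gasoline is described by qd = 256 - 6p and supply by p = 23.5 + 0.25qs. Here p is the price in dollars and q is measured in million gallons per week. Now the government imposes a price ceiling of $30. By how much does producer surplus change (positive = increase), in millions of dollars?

-180

Rearranging supply gives qs = 4p - 94. Equilibrium: 256 - 6p = 4p - 94, so 350 = 10p and p* = 35, q* = 46.
Since 30 < 35, the ceiling is binding.
At p = 30: qd = 256 - 6·30 = 76 and qs = 4·30 - 94 = 26.
Producer surplus without the control is ½ · (35 - 23.5) · 46 = 264.5.
With the ceiling, producers sell 26 units at 30, so PS = ½ · (30 - 23.5) · 26 = 84.5.
Change in producer surplus = 84.5 - 264.5 = -180.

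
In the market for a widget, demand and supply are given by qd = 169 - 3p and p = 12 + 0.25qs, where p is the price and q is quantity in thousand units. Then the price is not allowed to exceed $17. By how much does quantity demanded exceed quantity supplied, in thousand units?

98

Rearranging supply gives qs = 4p - 48. Setting quantity demanded equal to quantity supplied, 169 - 3p = 4p - 48, gives p* = 31 and q* = 76.
Because the ceiling (17) lies below the market-clearing price, it is binding.
At p = 17: qd = 169 - 3·17 = 118 and qs = 4·17 - 48 = 20.
Shortage = qd - qs = 118 - 20 = 98.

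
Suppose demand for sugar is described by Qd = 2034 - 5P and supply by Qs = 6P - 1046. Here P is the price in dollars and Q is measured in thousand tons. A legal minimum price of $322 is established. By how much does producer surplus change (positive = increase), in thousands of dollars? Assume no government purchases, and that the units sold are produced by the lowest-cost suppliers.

Without the control the market clears where 2034 - 5P = 6P - 1046, i.e. P* = 280 and Q* = 634.
Since 322 > 280, the floor is binding.
At P = 322: Qd = 2034 - 5·322 = 424 and Qs = 6·322 - 1046 = 886.
Producer surplus without the control is ½ · (280 - 523/3) · 634 = 100489/3.
With the floor, 424 units are sold at 322. The supply price at Q = 424 is 245, so PS = ½ · [(322 - 523/3) + (322 - 245)] · 424 = 142888/3.
Change in producer surplus = 142888/3 - 100489/3 = 14133.

14133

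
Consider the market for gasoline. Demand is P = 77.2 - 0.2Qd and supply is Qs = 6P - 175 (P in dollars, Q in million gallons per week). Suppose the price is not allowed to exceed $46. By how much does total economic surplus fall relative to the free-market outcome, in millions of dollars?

Rearranging demand gives Qd = 386 - 5P. Setting quantity demanded equal to quantity supplied, 386 - 5P = 6P - 175, gives P* = 51 and Q* = 131.
The ceiling of 46 is below the equilibrium price 51, so it binds.
At P = 46: Qd = 386 - 5·46 = 156 and Qs = 6·46 - 175 = 101.
Quantity traded falls to 101. At Q = 101 the demand price is (386 - 101)/5 = 57 and the supply price is (175 + 101)/6 = 46.
Deadweight loss = ½ · (57 - 46) · (131 - 101) = ½ · 11 · 30 = 165.

165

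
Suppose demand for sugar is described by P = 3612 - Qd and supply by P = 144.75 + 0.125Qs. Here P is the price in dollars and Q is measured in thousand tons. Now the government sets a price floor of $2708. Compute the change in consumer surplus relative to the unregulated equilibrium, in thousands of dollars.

Rearranging demand gives Qd = 3612 - P; rearranging supply gives Qs = 8P - 1158. Equilibrium: 3612 - P = 8P - 1158, so 4770 = 9P and P* = 530, Q* = 3082.
The floor of 2708 is above the equilibrium price 530, so it binds.
At P = 2708: Qd = 3612 - 2708 = 904 and Qs = 8·2708 - 1158 = 20506.
Consumer surplus without the control is ½ · (3612 - 530) · 3082 = 4749362.
With the floor, consumers buy 904 units at 2708, so CS = ½ · (3612 - 2708) · 904 = 408608.
Change in consumer surplus = 408608 - 4749362 = -4340754.

-4340754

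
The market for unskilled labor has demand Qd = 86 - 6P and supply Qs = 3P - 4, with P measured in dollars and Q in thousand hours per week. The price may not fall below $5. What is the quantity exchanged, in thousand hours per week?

26

Setting quantity demanded equal to quantity supplied, 86 - 6P = 3P - 4, gives P* = 10 and Q* = 26.
Since 5 is below P* = 10, the floor does not bind and the free-market outcome prevails.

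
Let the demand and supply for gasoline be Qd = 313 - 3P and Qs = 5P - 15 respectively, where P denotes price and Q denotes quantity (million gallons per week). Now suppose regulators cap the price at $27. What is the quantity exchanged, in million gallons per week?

Setting quantity demanded equal to quantity supplied, 313 - 3P = 5P - 15, gives P* = 41 and Q* = 190.
Because the ceiling (27) lies below the market-clearing price, it is binding.
At P = 27: Qd = 313 - 3·27 = 232 and Qs = 5·27 - 15 = 120.
The quantity actually transacted is the short side, supply: 120.

120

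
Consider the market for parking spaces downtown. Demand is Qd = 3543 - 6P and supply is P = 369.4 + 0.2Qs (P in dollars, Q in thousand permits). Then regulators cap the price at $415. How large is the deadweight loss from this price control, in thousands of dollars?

Rearranging supply gives Qs = 5P - 1847. In a free market, 3543 - 6P = 5P - 1847 gives the equilibrium P* = 490, Q* = 603.
Because the ceiling (415) lies below the market-clearing price, it is binding.
At P = 415: Qd = 3543 - 6·415 = 1053 and Qs = 5·415 - 1847 = 228.
Quantity traded falls to 228. At Q = 228 the demand price is (3543 - 228)/6 = 552.5 and the supply price is (1847 + 228)/5 = 415.
Deadweight loss = ½ · (552.5 - 415) · (603 - 228) = ½ · 137.5 · 375 = 25781.25.

25781.25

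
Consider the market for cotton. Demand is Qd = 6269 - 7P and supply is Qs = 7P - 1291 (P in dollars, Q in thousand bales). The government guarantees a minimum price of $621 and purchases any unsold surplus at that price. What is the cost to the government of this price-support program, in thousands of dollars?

In a free market, 6269 - 7P = 7P - 1291 gives the equilibrium P* = 540, Q* = 2489.
The floor of 621 is above the equilibrium price 540, so it binds.
At P = 621: Qd = 6269 - 7·621 = 1922 and Qs = 7·621 - 1291 = 3056.
Surplus = Qs - Qd = 1134.
Government expenditure = surplus × support price = 1134 × 621 = 704214.

704214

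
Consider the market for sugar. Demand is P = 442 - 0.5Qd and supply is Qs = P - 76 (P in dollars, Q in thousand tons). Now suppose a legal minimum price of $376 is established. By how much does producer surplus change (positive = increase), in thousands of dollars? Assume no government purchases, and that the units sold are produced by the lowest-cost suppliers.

1120

Rearranging demand gives Qd = 884 - 2P. In a free market, 884 - 2P = P - 76 gives the equilibrium P* = 320, Q* = 244.
Since 376 > 320, the floor is binding.
At P = 376: Qd = 884 - 2·376 = 132 and Qs = 376 - 76 = 300.
Producer surplus without the control is ½ · (320 - 76) · 244 = 29768.
With the floor, 132 units are sold at 376. The supply price at Q = 132 is 208, so PS = ½ · [(376 - 76) + (376 - 208)] · 132 = 30888.
Change in producer surplus = 30888 - 29768 = 1120.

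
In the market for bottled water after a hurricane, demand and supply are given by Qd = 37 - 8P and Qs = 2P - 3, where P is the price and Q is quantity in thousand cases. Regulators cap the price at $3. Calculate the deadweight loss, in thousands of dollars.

Setting quantity demanded equal to quantity supplied, 37 - 8P = 2P - 3, gives P* = 4 and Q* = 5.
Because the ceiling (3) lies below the market-clearing price, it is binding.
At P = 3: Qd = 37 - 8·3 = 13 and Qs = 2·3 - 3 = 3.
Quantity traded falls to 3. At Q = 3 the demand price is (37 - 3)/8 = 4.25 and the supply price is (3 + 3)/2 = 3.
Deadweight loss = ½ · (4.25 - 3) · (5 - 3) = ½ · 1.25 · 2 = 1.25.

1.25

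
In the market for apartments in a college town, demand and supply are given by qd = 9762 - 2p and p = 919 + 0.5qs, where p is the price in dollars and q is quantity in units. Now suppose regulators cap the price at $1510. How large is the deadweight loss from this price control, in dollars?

3864200

Rearranging supply gives qs = 2p - 1838. Equilibrium: 9762 - 2p = 2p - 1838, so 11600 = 4p and p* = 2900, q* = 3962.
The ceiling of 1510 is below the equilibrium price 2900, so it binds.
At p = 1510: qd = 9762 - 2·1510 = 6742 and qs = 2·1510 - 1838 = 1182.
Quantity traded falls to 1182. At q = 1182 the demand price is (9762 - 1182)/2 = 4290 and the supply price is (1838 + 1182)/2 = 1510.
Deadweight loss = ½ · (4290 - 1510) · (3962 - 1182) = ½ · 2780 · 2780 = 3864200.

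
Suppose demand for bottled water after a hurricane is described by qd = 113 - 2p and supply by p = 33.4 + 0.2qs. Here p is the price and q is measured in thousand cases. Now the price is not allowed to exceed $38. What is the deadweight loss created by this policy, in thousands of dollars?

Rearranging supply gives qs = 5p - 167. Without the control the market clears where 113 - 2p = 5p - 167, i.e. p* = 40 and q* = 33.
The ceiling of 38 is below the equilibrium price 40, so it binds.
At p = 38: qd = 113 - 2·38 = 37 and qs = 5·38 - 167 = 23.
Quantity traded falls to 23. At q = 23 the demand price is (113 - 23)/2 = 45 and the supply price is (167 + 23)/5 = 38.
Deadweight loss = ½ · (45 - 38) · (33 - 23) = ½ · 7 · 10 = 35.

35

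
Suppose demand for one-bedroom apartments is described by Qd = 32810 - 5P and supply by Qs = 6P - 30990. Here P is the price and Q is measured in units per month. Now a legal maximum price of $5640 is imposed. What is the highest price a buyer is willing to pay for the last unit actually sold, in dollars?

5992

In a free market, 32810 - 5P = 6P - 30990 gives the equilibrium P* = 5800, Q* = 3810.
The ceiling of 5640 is below the equilibrium price 5800, so it binds.
At P = 5640: Qd = 32810 - 5·5640 = 4610 and Qs = 6·5640 - 30990 = 2850.
Only 2850 units reach the market. On the demand curve, the marginal buyer's willingness to pay at Q = 2850 is (32810 - 2850)/5 = 5992.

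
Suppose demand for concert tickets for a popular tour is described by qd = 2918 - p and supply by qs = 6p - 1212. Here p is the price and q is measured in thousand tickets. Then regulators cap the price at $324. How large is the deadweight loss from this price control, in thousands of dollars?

1485876

Without the control the market clears where 2918 - p = 6p - 1212, i.e. p* = 590 and q* = 2328.
The ceiling of 324 is below the equilibrium price 590, so it binds.
At p = 324: qd = 2918 - 324 = 2594 and qs = 6·324 - 1212 = 732.
Quantity traded falls to 732. At q = 732 the demand price is 2918 - 732 = 2186 and the supply price is (1212 + 732)/6 = 324.
Deadweight loss = ½ · (2186 - 324) · (2328 - 732) = ½ · 1862 · 1596 = 1485876.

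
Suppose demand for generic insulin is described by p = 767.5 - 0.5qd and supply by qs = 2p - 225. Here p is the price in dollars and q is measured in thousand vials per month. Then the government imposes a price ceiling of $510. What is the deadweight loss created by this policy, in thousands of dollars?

0

Rearranging demand gives qd = 1535 - 2p. Equilibrium: 1535 - 2p = 2p - 225, so 1760 = 4p and p* = 440, q* = 655.
The ceiling of 510 is above the equilibrium price 440, so it is not binding; the market clears at p* = 440, q* = 655.
Since the control does not bind, no trades are prevented and deadweight loss is zero.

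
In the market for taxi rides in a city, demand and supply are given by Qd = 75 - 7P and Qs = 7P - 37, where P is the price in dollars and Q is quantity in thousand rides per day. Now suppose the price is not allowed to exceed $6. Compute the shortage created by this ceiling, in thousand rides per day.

28

In a free market, 75 - 7P = 7P - 37 gives the equilibrium P* = 8, Q* = 19.
Since 6 < 8, the ceiling is binding.
At P = 6: Qd = 75 - 7·6 = 33 and Qs = 7·6 - 37 = 5.
Shortage = Qd - Qs = 33 - 5 = 28.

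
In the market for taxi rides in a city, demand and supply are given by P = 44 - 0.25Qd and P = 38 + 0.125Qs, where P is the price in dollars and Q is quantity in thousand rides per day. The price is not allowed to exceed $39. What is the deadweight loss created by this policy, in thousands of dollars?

12

Rearranging demand gives Qd = 176 - 4P; rearranging supply gives Qs = 8P - 304. In a free market, 176 - 4P = 8P - 304 gives the equilibrium P* = 40, Q* = 16.
Since 39 < 40, the ceiling is binding.
At P = 39: Qd = 176 - 4·39 = 20 and Qs = 8·39 - 304 = 8.
Quantity traded falls to 8. At Q = 8 the demand price is (176 - 8)/4 = 42 and the supply price is (304 + 8)/8 = 39.
Deadweight loss = ½ · (42 - 39) · (16 - 8) = ½ · 3 · 8 = 12.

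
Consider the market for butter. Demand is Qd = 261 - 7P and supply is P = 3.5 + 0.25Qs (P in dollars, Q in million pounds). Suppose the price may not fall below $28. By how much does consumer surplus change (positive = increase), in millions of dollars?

Rearranging supply gives Qs = 4P - 14. In a free market, 261 - 7P = 4P - 14 gives the equilibrium P* = 25, Q* = 86.
Because the floor (28) lies above the market-clearing price, it is binding.
At P = 28: Qd = 261 - 7·28 = 65 and Qs = 4·28 - 14 = 98.
Consumer surplus without the control is ½ · (261/7 - 25) · 86 = 3698/7.
With the floor, consumers buy 65 units at 28, so CS = ½ · (261/7 - 28) · 65 = 4225/14.
Change in consumer surplus = 4225/14 - 3698/7 = -226.5.

-226.5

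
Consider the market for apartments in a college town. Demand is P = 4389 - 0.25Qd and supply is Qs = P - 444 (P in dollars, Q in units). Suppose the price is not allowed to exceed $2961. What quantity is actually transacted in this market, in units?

Rearranging demand gives Qd = 17556 - 4P. Setting quantity demanded equal to quantity supplied, 17556 - 4P = P - 444, gives P* = 3600 and Q* = 3156.
The ceiling of 2961 is below the equilibrium price 3600, so it binds.
At P = 2961: Qd = 17556 - 4·2961 = 5712 and Qs = 2961 - 444 = 2517.
The quantity actually transacted is the short side, supply: 2517.

2517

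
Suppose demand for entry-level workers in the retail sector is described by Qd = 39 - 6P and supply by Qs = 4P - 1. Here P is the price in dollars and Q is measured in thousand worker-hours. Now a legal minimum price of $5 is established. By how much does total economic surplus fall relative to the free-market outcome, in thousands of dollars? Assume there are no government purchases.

7.5

Without the control the market clears where 39 - 6P = 4P - 1, i.e. P* = 4 and Q* = 15.
Because the floor (5) lies above the market-clearing price, it is binding.
At P = 5: Qd = 39 - 6·5 = 9 and Qs = 4·5 - 1 = 19.
Quantity traded falls to 9. At Q = 9 the demand price is (39 - 9)/6 = 5 and the supply price is (1 + 9)/4 = 2.5.
Deadweight loss = ½ · (5 - 2.5) · (15 - 9) = ½ · 2.5 · 6 = 7.5.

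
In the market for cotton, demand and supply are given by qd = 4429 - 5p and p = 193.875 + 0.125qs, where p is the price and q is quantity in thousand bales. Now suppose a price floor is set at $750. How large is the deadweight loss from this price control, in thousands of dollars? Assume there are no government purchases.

341656.25

Rearranging supply gives qs = 8p - 1551. In a free market, 4429 - 5p = 8p - 1551 gives the equilibrium p* = 460, q* = 2129.
The floor of 750 is above the equilibrium price 460, so it binds.
At p = 750: qd = 4429 - 5·750 = 679 and qs = 8·750 - 1551 = 4449.
Quantity traded falls to 679. At q = 679 the demand price is (4429 - 679)/5 = 750 and the supply price is (1551 + 679)/8 = 278.75.
Deadweight loss = ½ · (750 - 278.75) · (2129 - 679) = ½ · 471.25 · 1450 = 341656.25.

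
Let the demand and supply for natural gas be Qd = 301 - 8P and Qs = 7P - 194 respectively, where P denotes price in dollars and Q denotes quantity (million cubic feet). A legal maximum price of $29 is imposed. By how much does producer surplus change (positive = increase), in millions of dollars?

-92

Setting quantity demanded equal to quantity supplied, 301 - 8P = 7P - 194, gives P* = 33 and Q* = 37.
Because the ceiling (29) lies below the market-clearing price, it is binding.
At P = 29: Qd = 301 - 8·29 = 69 and Qs = 7·29 - 194 = 9.
Producer surplus without the control is ½ · (33 - 194/7) · 37 = 1369/14.
With the ceiling, producers sell 9 units at 29, so PS = ½ · (29 - 194/7) · 9 = 81/14.
Change in producer surplus = 81/14 - 1369/14 = -92.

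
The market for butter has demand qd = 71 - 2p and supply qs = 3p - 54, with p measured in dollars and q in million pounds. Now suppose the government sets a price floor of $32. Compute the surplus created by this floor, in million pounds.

35

Setting quantity demanded equal to quantity supplied, 71 - 2p = 3p - 54, gives p* = 25 and q* = 21.
The floor of 32 is above the equilibrium price 25, so it binds.
At p = 32: qd = 71 - 2·32 = 7 and qs = 3·32 - 54 = 42.
Surplus = qs - qd = 42 - 7 = 35.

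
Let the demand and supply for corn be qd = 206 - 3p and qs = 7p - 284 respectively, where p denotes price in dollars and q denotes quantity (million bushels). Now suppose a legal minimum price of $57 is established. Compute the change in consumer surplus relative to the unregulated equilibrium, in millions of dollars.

-376

Equilibrium: 206 - 3p = 7p - 284, so 490 = 10p and p* = 49, q* = 59.
The floor of 57 is above the equilibrium price 49, so it binds.
At p = 57: qd = 206 - 3·57 = 35 and qs = 7·57 - 284 = 115.
Consumer surplus without the control is ½ · (206/3 - 49) · 59 = 3481/6.
With the floor, consumers buy 35 units at 57, so CS = ½ · (206/3 - 57) · 35 = 1225/6.
Change in consumer surplus = 1225/6 - 3481/6 = -376.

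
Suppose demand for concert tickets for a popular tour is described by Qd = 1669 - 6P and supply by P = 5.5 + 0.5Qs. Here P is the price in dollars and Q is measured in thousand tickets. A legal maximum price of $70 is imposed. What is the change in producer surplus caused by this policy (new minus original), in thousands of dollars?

Rearranging supply gives Qs = 2P - 11. Equilibrium: 1669 - 6P = 2P - 11, so 1680 = 8P and P* = 210, Q* = 409.
The ceiling of 70 is below the equilibrium price 210, so it binds.
At P = 70: Qd = 1669 - 6·70 = 1249 and Qs = 2·70 - 11 = 129.
Producer surplus without the control is ½ · (210 - 5.5) · 409 = 41820.25.
With the ceiling, producers sell 129 units at 70, so PS = ½ · (70 - 5.5) · 129 = 4160.25.
Change in producer surplus = 4160.25 - 41820.25 = -37660.

-37660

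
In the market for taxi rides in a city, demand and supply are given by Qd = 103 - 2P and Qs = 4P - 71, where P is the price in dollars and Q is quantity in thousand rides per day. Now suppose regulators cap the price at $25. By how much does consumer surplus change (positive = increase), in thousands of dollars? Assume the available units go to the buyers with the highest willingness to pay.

52

In a free market, 103 - 2P = 4P - 71 gives the equilibrium P* = 29, Q* = 45.
Since 25 < 29, the ceiling is binding.
At P = 25: Qd = 103 - 2·25 = 53 and Qs = 4·25 - 71 = 29.
Consumer surplus without the control is ½ · (51.5 - 29) · 45 = 506.25.
With the ceiling, 29 units are sold at 25 (assume they go to the highest-value buyers). The demand price at Q = 29 is 37, so CS = ½ · [(51.5 - 25) + (37 - 25)] · 29 = 558.25.
Change in consumer surplus = 558.25 - 506.25 = 52.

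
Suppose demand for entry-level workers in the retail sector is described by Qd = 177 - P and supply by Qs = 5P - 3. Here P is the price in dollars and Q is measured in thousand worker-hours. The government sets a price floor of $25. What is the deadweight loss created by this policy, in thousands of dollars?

Equilibrium: 177 - P = 5P - 3, so 180 = 6P and P* = 30, Q* = 147.
Since 25 is below P* = 30, the floor does not bind and the free-market outcome prevails.
Since the control does not bind, no trades are prevented and deadweight loss is zero.

0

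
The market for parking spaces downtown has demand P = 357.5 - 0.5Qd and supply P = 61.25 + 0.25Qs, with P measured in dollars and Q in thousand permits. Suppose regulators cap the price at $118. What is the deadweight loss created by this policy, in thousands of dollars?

10584

Rearranging demand gives Qd = 715 - 2P; rearranging supply gives Qs = 4P - 245. Setting quantity demanded equal to quantity supplied, 715 - 2P = 4P - 245, gives P* = 160 and Q* = 395.
Because the ceiling (118) lies below the market-clearing price, it is binding.
At P = 118: Qd = 715 - 2·118 = 479 and Qs = 4·118 - 245 = 227.
Quantity traded falls to 227. At Q = 227 the demand price is (715 - 227)/2 = 244 and the supply price is (245 + 227)/4 = 118.
Deadweight loss = ½ · (244 - 118) · (395 - 227) = ½ · 126 · 168 = 10584.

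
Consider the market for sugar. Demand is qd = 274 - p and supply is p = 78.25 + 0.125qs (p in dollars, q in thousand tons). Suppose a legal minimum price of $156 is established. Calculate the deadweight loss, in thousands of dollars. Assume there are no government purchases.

Rearranging supply gives qs = 8p - 626. Without the control the market clears where 274 - p = 8p - 626, i.e. p* = 100 and q* = 174.
The floor of 156 is above the equilibrium price 100, so it binds.
At p = 156: qd = 274 - 156 = 118 and qs = 8·156 - 626 = 622.
Quantity traded falls to 118. At q = 118 the demand price is 274 - 118 = 156 and the supply price is (626 + 118)/8 = 93.
Deadweight loss = ½ · (156 - 93) · (174 - 118) = ½ · 63 · 56 = 1764.

1764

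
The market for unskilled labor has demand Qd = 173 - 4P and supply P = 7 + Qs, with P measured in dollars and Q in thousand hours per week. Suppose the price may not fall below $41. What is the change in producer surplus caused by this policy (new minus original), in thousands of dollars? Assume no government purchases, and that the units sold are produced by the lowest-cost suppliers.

-155

Rearranging supply gives Qs = P - 7. Without the control the market clears where 173 - 4P = P - 7, i.e. P* = 36 and Q* = 29.
The floor of 41 is above the equilibrium price 36, so it binds.
At P = 41: Qd = 173 - 4·41 = 9 and Qs = 41 - 7 = 34.
Producer surplus without the control is ½ · (36 - 7) · 29 = 420.5.
With the floor, 9 units are sold at 41. The supply price at Q = 9 is 16, so PS = ½ · [(41 - 7) + (41 - 16)] · 9 = 265.5.
Change in producer surplus = 265.5 - 420.5 = -155.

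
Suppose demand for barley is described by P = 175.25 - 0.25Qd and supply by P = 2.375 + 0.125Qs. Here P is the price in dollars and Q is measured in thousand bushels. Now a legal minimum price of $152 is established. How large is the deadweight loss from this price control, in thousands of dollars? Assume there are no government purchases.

25392

Rearranging demand gives Qd = 701 - 4P; rearranging supply gives Qs = 8P - 19. In a free market, 701 - 4P = 8P - 19 gives the equilibrium P* = 60, Q* = 461.
The floor of 152 is above the equilibrium price 60, so it binds.
At P = 152: Qd = 701 - 4·152 = 93 and Qs = 8·152 - 19 = 1197.
Quantity traded falls to 93. At Q = 93 the demand price is (701 - 93)/4 = 152 and the supply price is (19 + 93)/8 = 14.
Deadweight loss = ½ · (152 - 14) · (461 - 93) = ½ · 138 · 368 = 25392.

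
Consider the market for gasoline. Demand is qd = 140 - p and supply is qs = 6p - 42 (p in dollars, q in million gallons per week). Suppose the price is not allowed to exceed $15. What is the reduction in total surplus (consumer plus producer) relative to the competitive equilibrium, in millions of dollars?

Equilibrium: 140 - p = 6p - 42, so 182 = 7p and p* = 26, q* = 114.
Since 15 < 26, the ceiling is binding.
At p = 15: qd = 140 - 15 = 125 and qs = 6·15 - 42 = 48.
Quantity traded falls to 48. At q = 48 the demand price is 140 - 48 = 92 and the supply price is (42 + 48)/6 = 15.
Deadweight loss = ½ · (92 - 15) · (114 - 48) = ½ · 77 · 66 = 2541.

2541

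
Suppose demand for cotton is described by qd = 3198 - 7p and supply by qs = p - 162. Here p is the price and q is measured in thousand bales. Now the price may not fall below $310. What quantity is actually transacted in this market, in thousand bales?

258

Setting quantity demanded equal to quantity supplied, 3198 - 7p = p - 162, gives p* = 420 and q* = 258.
The floor of 310 is below the equilibrium price 420, so it is not binding; the market clears at p* = 420, q* = 258.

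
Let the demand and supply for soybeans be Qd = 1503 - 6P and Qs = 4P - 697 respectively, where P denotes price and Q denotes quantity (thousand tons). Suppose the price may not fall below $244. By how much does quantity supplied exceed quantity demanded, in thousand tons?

Setting quantity demanded equal to quantity supplied, 1503 - 6P = 4P - 697, gives P* = 220 and Q* = 183.
The floor of 244 is above the equilibrium price 220, so it binds.
At P = 244: Qd = 1503 - 6·244 = 39 and Qs = 4·244 - 697 = 279.
Surplus = Qs - Qd = 279 - 39 = 240.

240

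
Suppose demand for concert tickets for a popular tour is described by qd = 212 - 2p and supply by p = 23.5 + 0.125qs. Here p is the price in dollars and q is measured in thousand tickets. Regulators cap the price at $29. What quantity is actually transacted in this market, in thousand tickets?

44

Rearranging supply gives qs = 8p - 188. Equilibrium: 212 - 2p = 8p - 188, so 400 = 10p and p* = 40, q* = 132.
Because the ceiling (29) lies below the market-clearing price, it is binding.
At p = 29: qd = 212 - 2·29 = 154 and qs = 8·29 - 188 = 44.
The quantity actually transacted is the short side, supply: 44.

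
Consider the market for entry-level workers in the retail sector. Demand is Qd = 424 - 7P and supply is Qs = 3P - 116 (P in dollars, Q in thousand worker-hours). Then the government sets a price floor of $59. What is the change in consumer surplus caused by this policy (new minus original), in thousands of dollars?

-142.5

Setting quantity demanded equal to quantity supplied, 424 - 7P = 3P - 116, gives P* = 54 and Q* = 46.
Since 59 > 54, the floor is binding.
At P = 59: Qd = 424 - 7·59 = 11 and Qs = 3·59 - 116 = 61.
Consumer surplus without the control is ½ · (424/7 - 54) · 46 = 1058/7.
With the floor, consumers buy 11 units at 59, so CS = ½ · (424/7 - 59) · 11 = 121/14.
Change in consumer surplus = 121/14 - 1058/7 = -142.5.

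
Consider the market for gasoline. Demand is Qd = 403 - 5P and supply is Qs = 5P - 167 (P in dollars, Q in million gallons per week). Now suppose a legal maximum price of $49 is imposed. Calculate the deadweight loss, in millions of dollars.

320

Setting quantity demanded equal to quantity supplied, 403 - 5P = 5P - 167, gives P* = 57 and Q* = 118.
Because the ceiling (49) lies below the market-clearing price, it is binding.
At P = 49: Qd = 403 - 5·49 = 158 and Qs = 5·49 - 167 = 78.
Quantity traded falls to 78. At Q = 78 the demand price is (403 - 78)/5 = 65 and the supply price is (167 + 78)/5 = 49.
Deadweight loss = ½ · (65 - 49) · (118 - 78) = ½ · 16 · 40 = 320.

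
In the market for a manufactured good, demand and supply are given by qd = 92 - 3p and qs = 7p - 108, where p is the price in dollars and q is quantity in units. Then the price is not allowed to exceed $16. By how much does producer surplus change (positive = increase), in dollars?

In a free market, 92 - 3p = 7p - 108 gives the equilibrium p* = 20, q* = 32.
The ceiling of 16 is below the equilibrium price 20, so it binds.
At p = 16: qd = 92 - 3·16 = 44 and qs = 7·16 - 108 = 4.
Producer surplus without the control is ½ · (20 - 108/7) · 32 = 512/7.
With the ceiling, producers sell 4 units at 16, so PS = ½ · (16 - 108/7) · 4 = 8/7.
Change in producer surplus = 8/7 - 512/7 = -72.

-72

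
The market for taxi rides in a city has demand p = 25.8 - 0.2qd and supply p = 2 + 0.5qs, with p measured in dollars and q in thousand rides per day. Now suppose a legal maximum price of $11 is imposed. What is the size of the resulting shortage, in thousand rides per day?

56

Rearranging demand gives qd = 129 - 5p; rearranging supply gives qs = 2p - 4. Without the control the market clears where 129 - 5p = 2p - 4, i.e. p* = 19 and q* = 34.
Since 11 < 19, the ceiling is binding.
At p = 11: qd = 129 - 5·11 = 74 and qs = 2·11 - 4 = 18.
Shortage = qd - qs = 74 - 18 = 56.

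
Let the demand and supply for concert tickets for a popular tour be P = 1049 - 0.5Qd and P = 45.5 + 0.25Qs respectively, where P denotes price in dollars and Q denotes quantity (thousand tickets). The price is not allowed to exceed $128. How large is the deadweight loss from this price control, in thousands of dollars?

Rearranging demand gives Qd = 2098 - 2P; rearranging supply gives Qs = 4P - 182. In a free market, 2098 - 2P = 4P - 182 gives the equilibrium P* = 380, Q* = 1338.
The ceiling of 128 is below the equilibrium price 380, so it binds.
At P = 128: Qd = 2098 - 2·128 = 1842 and Qs = 4·128 - 182 = 330.
Quantity traded falls to 330. At Q = 330 the demand price is (2098 - 330)/2 = 884 and the supply price is (182 + 330)/4 = 128.
Deadweight loss = ½ · (884 - 128) · (1338 - 330) = ½ · 756 · 1008 = 381024.

381024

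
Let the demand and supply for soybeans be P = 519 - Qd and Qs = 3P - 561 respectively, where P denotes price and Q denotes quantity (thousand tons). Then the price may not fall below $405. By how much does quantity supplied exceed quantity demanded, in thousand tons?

Rearranging demand gives Qd = 519 - P. Without the control the market clears where 519 - P = 3P - 561, i.e. P* = 270 and Q* = 249.
Because the floor (405) lies above the market-clearing price, it is binding.
At P = 405: Qd = 519 - 405 = 114 and Qs = 3·405 - 561 = 654.
Surplus = Qs - Qd = 654 - 114 = 540.

540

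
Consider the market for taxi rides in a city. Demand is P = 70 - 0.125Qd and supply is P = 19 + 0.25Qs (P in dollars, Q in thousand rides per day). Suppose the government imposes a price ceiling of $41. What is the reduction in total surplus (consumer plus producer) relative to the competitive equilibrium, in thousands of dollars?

Rearranging demand gives Qd = 560 - 8P; rearranging supply gives Qs = 4P - 76. In a free market, 560 - 8P = 4P - 76 gives the equilibrium P* = 53, Q* = 136.
Since 41 < 53, the ceiling is binding.
At P = 41: Qd = 560 - 8·41 = 232 and Qs = 4·41 - 76 = 88.
Quantity traded falls to 88. At Q = 88 the demand price is (560 - 88)/8 = 59 and the supply price is (76 + 88)/4 = 41.
Deadweight loss = ½ · (59 - 41) · (136 - 88) = ½ · 18 · 48 = 432.

432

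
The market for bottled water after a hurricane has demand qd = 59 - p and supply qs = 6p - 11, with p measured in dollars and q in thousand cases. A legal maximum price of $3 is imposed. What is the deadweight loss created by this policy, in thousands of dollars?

1029

In a free market, 59 - p = 6p - 11 gives the equilibrium p* = 10, q* = 49.
Because the ceiling (3) lies below the market-clearing price, it is binding.
At p = 3: qd = 59 - 3 = 56 and qs = 6·3 - 11 = 7.
Quantity traded falls to 7. At q = 7 the demand price is 59 - 7 = 52 and the supply price is (11 + 7)/6 = 3.
Deadweight loss = ½ · (52 - 3) · (49 - 7) = ½ · 49 · 42 = 1029.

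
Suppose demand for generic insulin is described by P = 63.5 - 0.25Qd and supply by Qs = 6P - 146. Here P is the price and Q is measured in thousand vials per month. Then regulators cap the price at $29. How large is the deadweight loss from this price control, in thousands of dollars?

Rearranging demand gives Qd = 254 - 4P. In a free market, 254 - 4P = 6P - 146 gives the equilibrium P* = 40, Q* = 94.
Because the ceiling (29) lies below the market-clearing price, it is binding.
At P = 29: Qd = 254 - 4·29 = 138 and Qs = 6·29 - 146 = 28.
Quantity traded falls to 28. At Q = 28 the demand price is (254 - 28)/4 = 56.5 and the supply price is (146 + 28)/6 = 29.
Deadweight loss = ½ · (56.5 - 29) · (94 - 28) = ½ · 27.5 · 66 = 907.5.

907.5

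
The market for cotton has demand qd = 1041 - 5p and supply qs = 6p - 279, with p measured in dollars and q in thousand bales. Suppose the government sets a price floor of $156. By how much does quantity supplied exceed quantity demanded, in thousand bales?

396

In a free market, 1041 - 5p = 6p - 279 gives the equilibrium p* = 120, q* = 441.
Because the floor (156) lies above the market-clearing price, it is binding.
At p = 156: qd = 1041 - 5·156 = 261 and qs = 6·156 - 279 = 657.
Surplus = qs - qd = 657 - 261 = 396.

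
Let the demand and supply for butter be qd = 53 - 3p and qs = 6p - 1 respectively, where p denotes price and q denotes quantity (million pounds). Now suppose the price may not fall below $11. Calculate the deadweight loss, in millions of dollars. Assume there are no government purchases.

In a free market, 53 - 3p = 6p - 1 gives the equilibrium p* = 6, q* = 35.
Since 11 > 6, the floor is binding.
At p = 11: qd = 53 - 3·11 = 20 and qs = 6·11 - 1 = 65.
Quantity traded falls to 20. At q = 20 the demand price is (53 - 20)/3 = 11 and the supply price is (1 + 20)/6 = 3.5.
Deadweight loss = ½ · (11 - 3.5) · (35 - 20) = ½ · 7.5 · 15 = 56.25.

56.25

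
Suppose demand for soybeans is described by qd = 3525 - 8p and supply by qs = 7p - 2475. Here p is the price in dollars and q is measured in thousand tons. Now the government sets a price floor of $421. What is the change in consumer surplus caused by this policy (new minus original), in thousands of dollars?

In a free market, 3525 - 8p = 7p - 2475 gives the equilibrium p* = 400, q* = 325.
Because the floor (421) lies above the market-clearing price, it is binding.
At p = 421: qd = 3525 - 8·421 = 157 and qs = 7·421 - 2475 = 472.
Consumer surplus without the control is ½ · (440.625 - 400) · 325 = 6601.5625.
With the floor, consumers buy 157 units at 421, so CS = ½ · (440.625 - 421) · 157 = 1540.5625.
Change in consumer surplus = 1540.5625 - 6601.5625 = -5061.

-5061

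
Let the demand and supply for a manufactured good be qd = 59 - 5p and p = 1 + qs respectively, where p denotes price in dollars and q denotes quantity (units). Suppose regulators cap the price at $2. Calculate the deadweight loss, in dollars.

38.4

Rearranging supply gives qs = p - 1. Setting quantity demanded equal to quantity supplied, 59 - 5p = p - 1, gives p* = 10 and q* = 9.
The ceiling of 2 is below the equilibrium price 10, so it binds.
At p = 2: qd = 59 - 5·2 = 49 and qs = 2 - 1 = 1.
Quantity traded falls to 1. At q = 1 the demand price is (59 - 1)/5 = 11.6 and the supply price is 1 + 1 = 2.
Deadweight loss = ½ · (11.6 - 2) · (9 - 1) = ½ · 9.6 · 8 = 38.4.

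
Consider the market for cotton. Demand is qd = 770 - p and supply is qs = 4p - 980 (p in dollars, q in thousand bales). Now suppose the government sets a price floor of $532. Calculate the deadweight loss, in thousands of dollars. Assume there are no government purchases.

In a free market, 770 - p = 4p - 980 gives the equilibrium p* = 350, q* = 420.
Since 532 > 350, the floor is binding.
At p = 532: qd = 770 - 532 = 238 and qs = 4·532 - 980 = 1148.
Quantity traded falls to 238. At q = 238 the demand price is 770 - 238 = 532 and the supply price is (980 + 238)/4 = 304.5.
Deadweight loss = ½ · (532 - 304.5) · (420 - 238) = ½ · 227.5 · 182 = 20702.5.

20702.5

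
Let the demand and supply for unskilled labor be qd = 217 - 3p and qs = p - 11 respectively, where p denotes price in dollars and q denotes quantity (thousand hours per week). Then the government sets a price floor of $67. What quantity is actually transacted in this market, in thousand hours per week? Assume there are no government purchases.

In a free market, 217 - 3p = p - 11 gives the equilibrium p* = 57, q* = 46.
The floor of 67 is above the equilibrium price 57, so it binds.
At p = 67: qd = 217 - 3·67 = 16 and qs = 67 - 11 = 56.
The quantity actually transacted is the short side, demand: 16.

16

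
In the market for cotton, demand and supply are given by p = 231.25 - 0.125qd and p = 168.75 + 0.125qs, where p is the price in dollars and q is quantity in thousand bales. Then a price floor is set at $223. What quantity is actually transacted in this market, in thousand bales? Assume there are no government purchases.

Rearranging demand gives qd = 1850 - 8p; rearranging supply gives qs = 8p - 1350. In a free market, 1850 - 8p = 8p - 1350 gives the equilibrium p* = 200, q* = 250.
Because the floor (223) lies above the market-clearing price, it is binding.
At p = 223: qd = 1850 - 8·223 = 66 and qs = 8·223 - 1350 = 434.
The quantity actually transacted is the short side, demand: 66.

66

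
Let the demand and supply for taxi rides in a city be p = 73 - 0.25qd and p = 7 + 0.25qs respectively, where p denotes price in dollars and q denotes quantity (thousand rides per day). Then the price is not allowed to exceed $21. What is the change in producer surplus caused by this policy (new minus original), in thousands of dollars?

-1786

Rearranging demand gives qd = 292 - 4p; rearranging supply gives qs = 4p - 28. Setting quantity demanded equal to quantity supplied, 292 - 4p = 4p - 28, gives p* = 40 and q* = 132.
The ceiling of 21 is below the equilibrium price 40, so it binds.
At p = 21: qd = 292 - 4·21 = 208 and qs = 4·21 - 28 = 56.
Producer surplus without the control is ½ · (40 - 7) · 132 = 2178.
With the ceiling, producers sell 56 units at 21, so PS = ½ · (21 - 7) · 56 = 392.
Change in producer surplus = 392 - 2178 = -1786.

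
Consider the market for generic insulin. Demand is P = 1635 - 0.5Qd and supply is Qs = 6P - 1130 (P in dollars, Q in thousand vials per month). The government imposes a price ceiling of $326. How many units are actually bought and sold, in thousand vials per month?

826

Rearranging demand gives Qd = 3270 - 2P. Without the control the market clears where 3270 - 2P = 6P - 1130, i.e. P* = 550 and Q* = 2170.
Since 326 < 550, the ceiling is binding.
At P = 326: Qd = 3270 - 2·326 = 2618 and Qs = 6·326 - 1130 = 826.
The quantity actually transacted is the short side, supply: 826.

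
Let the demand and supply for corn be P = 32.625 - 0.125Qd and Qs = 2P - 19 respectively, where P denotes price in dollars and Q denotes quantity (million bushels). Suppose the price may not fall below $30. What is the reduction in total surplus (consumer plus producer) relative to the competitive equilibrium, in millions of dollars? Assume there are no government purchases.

80

Rearranging demand gives Qd = 261 - 8P. Setting quantity demanded equal to quantity supplied, 261 - 8P = 2P - 19, gives P* = 28 and Q* = 37.
The floor of 30 is above the equilibrium price 28, so it binds.
At P = 30: Qd = 261 - 8·30 = 21 and Qs = 2·30 - 19 = 41.
Quantity traded falls to 21. At Q = 21 the demand price is (261 - 21)/8 = 30 and the supply price is (19 + 21)/2 = 20.
Deadweight loss = ½ · (30 - 20) · (37 - 21) = ½ · 10 · 16 = 80.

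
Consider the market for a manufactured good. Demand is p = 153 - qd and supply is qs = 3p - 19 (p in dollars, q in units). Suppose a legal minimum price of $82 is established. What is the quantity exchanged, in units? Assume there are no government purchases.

Rearranging demand gives qd = 153 - p. Equilibrium: 153 - p = 3p - 19, so 172 = 4p and p* = 43, q* = 110.
The floor of 82 is above the equilibrium price 43, so it binds.
At p = 82: qd = 153 - 82 = 71 and qs = 3·82 - 19 = 227.
The quantity actually transacted is the short side, demand: 71.

71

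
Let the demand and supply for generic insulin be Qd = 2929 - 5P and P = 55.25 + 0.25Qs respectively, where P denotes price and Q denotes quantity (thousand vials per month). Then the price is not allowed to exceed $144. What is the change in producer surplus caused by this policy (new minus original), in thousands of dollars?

Rearranging supply gives Qs = 4P - 221. In a free market, 2929 - 5P = 4P - 221 gives the equilibrium P* = 350, Q* = 1179.
Because the ceiling (144) lies below the market-clearing price, it is binding.
At P = 144: Qd = 2929 - 5·144 = 2209 and Qs = 4·144 - 221 = 355.
Producer surplus without the control is ½ · (350 - 55.25) · 1179 = 173755.125.
With the ceiling, producers sell 355 units at 144, so PS = ½ · (144 - 55.25) · 355 = 15753.125.
Change in producer surplus = 15753.125 - 173755.125 = -158002.

-158002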